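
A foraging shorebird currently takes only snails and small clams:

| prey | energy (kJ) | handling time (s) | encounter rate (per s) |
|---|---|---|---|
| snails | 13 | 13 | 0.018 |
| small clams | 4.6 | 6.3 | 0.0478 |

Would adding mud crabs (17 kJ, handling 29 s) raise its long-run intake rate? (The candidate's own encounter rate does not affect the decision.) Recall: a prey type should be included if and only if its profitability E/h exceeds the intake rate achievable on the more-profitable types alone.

On snails and small clams alone, R = ΣλE/(1+Σλh) = 0.4539/1.535 = 0.2957 kJ/s.
mud crabs: E/h = 17/29 = 0.5862 kJ/s.
Since 0.5862 > R, including mud crabs increases the long-run rate.

Yes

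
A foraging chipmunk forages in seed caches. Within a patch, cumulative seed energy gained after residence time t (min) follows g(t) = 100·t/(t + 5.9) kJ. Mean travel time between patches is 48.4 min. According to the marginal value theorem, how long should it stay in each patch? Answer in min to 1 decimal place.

By the marginal value theorem, leave when the instantaneous gain rate g'(t) equals the habitat-wide average g(t)/(T + t).
g'(t) = 100·5.9/(t + 5.9)². Setting 100·5.9/(t+5.9)² = 100t/[(t+5.9)(48.4+t)] gives 5.9(48.4+t) = t(t+5.9), so t² = 5.9×48.4 = 285.6.
t* = √285.6 = 16.9 min.

16.9 min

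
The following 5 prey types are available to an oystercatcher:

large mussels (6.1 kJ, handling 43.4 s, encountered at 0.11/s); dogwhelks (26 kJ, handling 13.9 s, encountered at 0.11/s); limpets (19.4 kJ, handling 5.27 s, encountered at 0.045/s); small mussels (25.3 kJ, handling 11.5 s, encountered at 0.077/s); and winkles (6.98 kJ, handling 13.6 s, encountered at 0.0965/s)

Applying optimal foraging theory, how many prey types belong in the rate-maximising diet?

3

E/h in descending order: limpets 3.68, small mussels 2.2, dogwhelks 1.87, winkles 0.513, large mussels 0.141 kJ/s. The optimal diet is the largest prefix of this list for which every included type satisfies E_i/h_i > R on the types above it.
Rate on top 1: 0.7057. small mussels: 2.2 > 0.7057 → include.
Rate on top 2: 1.329. dogwhelks: 1.87 > 1.329 → include.
Rate on top 3: 1.556. winkles: 0.513 < 1.556 → exclude; stop.
Optimal diet: limpets, small mussels, dogwhelks — 3 of 5 types.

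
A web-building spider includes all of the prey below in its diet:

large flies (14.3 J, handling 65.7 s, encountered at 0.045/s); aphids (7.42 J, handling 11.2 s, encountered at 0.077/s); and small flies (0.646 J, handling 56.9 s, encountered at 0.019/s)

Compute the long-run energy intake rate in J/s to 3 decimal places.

0.208 J/s

R = Σλ_iE_i / (1 + Σλ_ih_i)
Numerator: 0.045×14.3 + 0.077×7.42 + 0.019×0.646 = 1.227
Denominator: 1 + 0.045×65.7 + 0.077×11.2 + 0.019×56.9 = 5.9
R = 1.227/5.9 = 0.208 J/s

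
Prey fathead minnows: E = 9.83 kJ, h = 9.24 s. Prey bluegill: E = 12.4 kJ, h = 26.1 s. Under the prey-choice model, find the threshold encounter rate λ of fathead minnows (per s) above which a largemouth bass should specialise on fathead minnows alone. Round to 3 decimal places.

0.087 per s

The zero-one rule: include bluegill iff E₂/h₂ > λE₁/(1+λh₁). Equality gives the switch point.
λE₁h₂ = E₂ + λE₂h₁ ⇒ λ = E₂/(E₁h₂ − E₂h₁) = 12.4/(256.6 − 114.6) = 0.08733 per s.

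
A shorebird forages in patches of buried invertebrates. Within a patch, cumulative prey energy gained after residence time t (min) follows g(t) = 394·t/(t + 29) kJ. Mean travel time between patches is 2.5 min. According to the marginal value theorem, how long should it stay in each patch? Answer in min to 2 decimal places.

Optimal t* satisfies g'(t*) = g(t*)/(T + t*).
g'(t) = 394·29/(t + 29)². Setting 394·29/(t+29)² = 394t/[(t+29)(2.5+t)] gives 29(2.5+t) = t(t+29), so t² = 29×2.5 = 72.5.
t* = √72.5 = 8.515 min.

8.51 min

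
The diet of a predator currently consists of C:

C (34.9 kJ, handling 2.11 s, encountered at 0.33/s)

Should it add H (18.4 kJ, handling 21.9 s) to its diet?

No

Intake rate on the current diet: R = (0.33×34.9) / (1 + 0.33×2.11) = 11.52/1.696 = 6.789 kJ/s.
H: E/h = 18.4/21.9 = 0.8402 kJ/s.
Since 0.8402 < R, time spent handling H is better spent searching.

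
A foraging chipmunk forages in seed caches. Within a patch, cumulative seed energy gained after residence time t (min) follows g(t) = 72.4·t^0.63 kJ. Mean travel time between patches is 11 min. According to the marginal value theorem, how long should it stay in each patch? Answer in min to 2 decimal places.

18.73 min

Optimal t* satisfies g'(t*) = g(t*)/(T + t*).
g'(t) = 0.63·72.4·t^-0.37. Setting 0.63·72.4·t^-0.37 = 72.4·t^0.63/(11+t) gives 0.63(11+t) = t, so 0.37·t = 0.63×11.
t* = 0.63×11/0.37 = 18.73 min.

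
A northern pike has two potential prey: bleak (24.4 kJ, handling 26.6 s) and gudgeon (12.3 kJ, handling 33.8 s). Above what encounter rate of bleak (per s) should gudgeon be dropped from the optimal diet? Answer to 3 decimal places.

0.025 per s

The zero-one rule: include gudgeon iff E₂/h₂ > λE₁/(1+λh₁). Equality gives the switch point.
λE₁h₂ = E₂ + λE₂h₁ ⇒ λ = E₂/(E₁h₂ − E₂h₁) = 12.3/(824.7 − 327.2) = 0.02472 per s.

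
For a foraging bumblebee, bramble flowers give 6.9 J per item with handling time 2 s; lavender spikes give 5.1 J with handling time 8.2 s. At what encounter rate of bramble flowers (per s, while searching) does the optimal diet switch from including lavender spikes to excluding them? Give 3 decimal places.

The zero-one rule: include lavender spikes iff E₂/h₂ > λE₁/(1+λh₁). Equality gives the switch point.
λE₁h₂ = E₂ + λE₂h₁ ⇒ λ = E₂/(E₁h₂ − E₂h₁) = 5.1/(56.58 − 10.2) = 0.11 per s.

0.110 per s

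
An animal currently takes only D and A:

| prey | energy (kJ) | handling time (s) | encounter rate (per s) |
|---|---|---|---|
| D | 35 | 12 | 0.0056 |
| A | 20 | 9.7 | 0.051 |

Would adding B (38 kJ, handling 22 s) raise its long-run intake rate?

Yes

Intake rate on the current diet: R = (0.0056×35 + 0.051×20) / (1 + 0.0056×12 + 0.051×9.7) = 1.216/1.562 = 0.7785 kJ/s.
Profitability of B: 38/22 = 1.727 kJ/s.
1.727 > 0.7785, so adding B raises the average — include it.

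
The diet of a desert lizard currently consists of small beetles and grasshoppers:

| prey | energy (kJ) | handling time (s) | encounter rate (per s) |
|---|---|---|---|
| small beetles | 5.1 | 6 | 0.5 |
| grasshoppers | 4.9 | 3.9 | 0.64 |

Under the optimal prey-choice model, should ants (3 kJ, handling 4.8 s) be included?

No

On small beetles and grasshoppers alone, R = ΣλE/(1+Σλh) = 5.686/6.496 = 0.8753 kJ/s.
Profitability of ants: 3/4.8 = 0.625 kJ/s.
0.625 < 0.8753, so adding ants would lower the average — exclude it.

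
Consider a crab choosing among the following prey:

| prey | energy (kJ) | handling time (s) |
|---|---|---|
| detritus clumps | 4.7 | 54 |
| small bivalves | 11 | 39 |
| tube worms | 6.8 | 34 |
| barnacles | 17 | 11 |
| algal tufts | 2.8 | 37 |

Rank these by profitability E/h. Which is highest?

barnacles

In descending order of E/h:
barnacles: 17/11 = 1.55 kJ/s
small bivalves: 11/39 = 0.282 kJ/s
tube worms: 6.8/34 = 0.2 kJ/s
detritus clumps: 4.7/54 = 0.087 kJ/s
algal tufts: 2.8/37 = 0.0757 kJ/s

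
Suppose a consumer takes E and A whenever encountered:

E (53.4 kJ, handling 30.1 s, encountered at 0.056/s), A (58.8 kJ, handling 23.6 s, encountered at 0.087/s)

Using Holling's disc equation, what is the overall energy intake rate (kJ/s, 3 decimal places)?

1.711 kJ/s

R = (0.056×53.4 + 0.087×58.8) / (1 + 0.056×30.1 + 0.087×23.6) = 8.106/4.739 = 1.711 kJ/s.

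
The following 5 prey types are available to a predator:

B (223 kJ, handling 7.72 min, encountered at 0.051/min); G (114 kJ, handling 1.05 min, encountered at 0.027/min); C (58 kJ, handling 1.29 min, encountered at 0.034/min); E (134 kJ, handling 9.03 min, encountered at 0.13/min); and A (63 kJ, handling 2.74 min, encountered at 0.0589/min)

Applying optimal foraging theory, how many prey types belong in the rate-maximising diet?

5

Profitabilities (E/h, kJ/min): G 109, C 45, B 28.9, A 23, E 14.8. Add prey in this order while the next type's profitability exceeds the intake rate on those already taken.
Rate on top 1: 2.993. C: 45 > 2.993 → include.
Rate on top 2: 4.71. B: 28.9 > 4.71 → include.
Rate on top 3: 11.2. A: 23 > 11.2 → include.
Rate on top 4: 12.37. E: 14.8 > 12.37 → include.
Optimal diet: G, C, B, A, E — 5 of 5 types.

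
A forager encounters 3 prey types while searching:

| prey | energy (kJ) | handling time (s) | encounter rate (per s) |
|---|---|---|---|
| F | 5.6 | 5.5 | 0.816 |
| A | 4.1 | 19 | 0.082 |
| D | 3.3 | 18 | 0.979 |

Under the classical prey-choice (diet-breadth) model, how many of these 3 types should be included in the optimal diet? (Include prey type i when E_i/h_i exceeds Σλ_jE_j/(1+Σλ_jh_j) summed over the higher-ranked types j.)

1

Profitabilities (E/h, kJ/s): F 1.02, A 0.216, D 0.183. Add prey in this order while the next type's profitability exceeds the intake rate on those already taken.
Rate on top 1: 0.8327. A: 0.216 < 0.8327 → exclude; stop.
Optimal diet: F — 1 of 3 types.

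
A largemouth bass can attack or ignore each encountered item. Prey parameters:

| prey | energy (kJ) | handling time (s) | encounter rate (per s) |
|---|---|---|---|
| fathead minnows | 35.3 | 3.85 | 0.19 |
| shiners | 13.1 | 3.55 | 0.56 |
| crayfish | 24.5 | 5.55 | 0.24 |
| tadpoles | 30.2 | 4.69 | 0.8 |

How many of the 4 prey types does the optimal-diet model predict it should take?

Rank by E/h (kJ/s): fathead minnows 9.17, tadpoles 6.44, crayfish 4.41, shiners 3.69. Include each in turn until the next type's E/h falls below the running intake rate.
Rate on top 1: 3.874. tadpoles: 6.44 > 3.874 → include.
Rate on top 2: 5.629. crayfish: 4.41 < 5.629 → exclude; stop.
Optimal diet: fathead minnows, tadpoles — 2 of 4 types.

2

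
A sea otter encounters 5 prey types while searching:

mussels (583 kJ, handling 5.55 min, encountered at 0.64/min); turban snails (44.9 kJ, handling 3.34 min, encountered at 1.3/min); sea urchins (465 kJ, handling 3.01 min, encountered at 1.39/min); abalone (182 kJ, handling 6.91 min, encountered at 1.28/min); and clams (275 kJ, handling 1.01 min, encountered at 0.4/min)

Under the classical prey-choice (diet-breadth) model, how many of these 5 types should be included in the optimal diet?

Rank by E/h (kJ/min): clams 272, sea urchins 154, mussels 105, abalone 26.3, turban snails 13.4. Include each in turn until the next type's E/h falls below the running intake rate.
Rate on top 1: 78.35. sea urchins: 154 > 78.35 → include.
Rate on top 2: 135.4. mussels: 105 < 135.4 → exclude; stop.
Optimal diet: clams, sea urchins — 2 of 5 types.

2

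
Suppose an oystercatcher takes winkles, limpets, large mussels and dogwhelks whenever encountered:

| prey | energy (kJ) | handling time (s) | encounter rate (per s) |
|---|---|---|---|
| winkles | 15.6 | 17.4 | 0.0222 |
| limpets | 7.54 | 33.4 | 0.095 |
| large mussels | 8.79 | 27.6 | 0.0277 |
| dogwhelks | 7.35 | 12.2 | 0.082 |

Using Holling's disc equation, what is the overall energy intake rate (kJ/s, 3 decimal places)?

R = Σλ_iE_i / (1 + Σλ_ih_i)
Numerator: 0.0222×15.6 + 0.095×7.54 + 0.0277×8.79 + 0.082×7.35 = 1.909
Denominator: 1 + 0.0222×17.4 + 0.095×33.4 + 0.0277×27.6 + 0.082×12.2 = 6.324
R = 1.909/6.324 = 0.3018 kJ/s

0.302 kJ/s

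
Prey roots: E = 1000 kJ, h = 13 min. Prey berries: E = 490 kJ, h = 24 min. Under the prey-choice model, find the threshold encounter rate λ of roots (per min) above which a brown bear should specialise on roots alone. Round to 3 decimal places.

Drop berries once their profitability E₂/h₂ falls below the rate achievable on roots alone: E₂/h₂ = λE₁/(1 + λh₁).
Solve for λ: λE₁h₂ = E₂(1 + λh₁) → λ(E₁h₂ − E₂h₁) = E₂ → λ = E₂/(E₁h₂ − E₂h₁).
λ = 490/(1000×24 − 490×13) = 490/1.763e+04 = 0.02779 per min.

0.028 per min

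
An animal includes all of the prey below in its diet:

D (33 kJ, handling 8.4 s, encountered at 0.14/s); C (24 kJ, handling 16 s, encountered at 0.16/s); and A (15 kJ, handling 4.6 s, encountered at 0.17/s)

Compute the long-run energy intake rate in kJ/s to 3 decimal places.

1.995 kJ/s

Energy encountered per unit search time: 0.14×33 + 0.16×24 + 0.17×15 = 11.01 kJ/s.
Handling time per unit search time: 0.14×8.4 + 0.16×16 + 0.17×4.6 = 4.518.
Rate = 11.01/(1 + 4.518) = 1.995 kJ/s.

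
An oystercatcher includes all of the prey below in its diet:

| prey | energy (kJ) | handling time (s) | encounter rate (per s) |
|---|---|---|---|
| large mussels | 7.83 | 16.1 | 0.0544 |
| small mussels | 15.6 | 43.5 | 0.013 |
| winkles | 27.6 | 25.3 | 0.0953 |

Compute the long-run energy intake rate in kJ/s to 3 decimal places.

0.672 kJ/s

R = (0.0544×7.83 + 0.013×15.6 + 0.0953×27.6) / (1 + 0.0544×16.1 + 0.013×43.5 + 0.0953×25.3) = 3.259/4.852 = 0.6716 kJ/s.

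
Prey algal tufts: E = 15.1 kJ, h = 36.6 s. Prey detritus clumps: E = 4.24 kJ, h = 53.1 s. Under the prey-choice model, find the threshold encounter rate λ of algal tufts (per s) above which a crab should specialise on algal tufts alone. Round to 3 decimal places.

0.007 per s

The zero-one rule: include detritus clumps iff E₂/h₂ > λE₁/(1+λh₁). Equality gives the switch point.
λE₁h₂ = E₂ + λE₂h₁ ⇒ λ = E₂/(E₁h₂ − E₂h₁) = 4.24/(801.8 − 155.2) = 0.006557 per s.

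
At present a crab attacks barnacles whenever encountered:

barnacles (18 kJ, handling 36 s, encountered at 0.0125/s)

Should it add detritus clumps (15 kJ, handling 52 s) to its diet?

Yes

Intake rate on the current diet: R = (0.0125×18) / (1 + 0.0125×36) = 0.225/1.45 = 0.1552 kJ/s.
detritus clumps: E/h = 15/52 = 0.2885 kJ/s.
0.2885 > 0.1552, so adding detritus clumps raises the average — include it.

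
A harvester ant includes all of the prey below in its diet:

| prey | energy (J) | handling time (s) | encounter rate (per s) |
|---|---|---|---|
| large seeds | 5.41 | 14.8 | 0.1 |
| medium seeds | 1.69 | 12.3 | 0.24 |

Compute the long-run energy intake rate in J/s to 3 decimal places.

0.174 J/s

R = (0.1×5.41 + 0.24×1.69) / (1 + 0.1×14.8 + 0.24×12.3) = 0.9466/5.432 = 0.1743 J/s.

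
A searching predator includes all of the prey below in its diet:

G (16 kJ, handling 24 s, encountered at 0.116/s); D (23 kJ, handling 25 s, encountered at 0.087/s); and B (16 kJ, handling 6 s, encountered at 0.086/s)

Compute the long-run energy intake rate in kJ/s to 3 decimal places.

R = Σλ_iE_i / (1 + Σλ_ih_i)
Numerator: 0.116×16 + 0.087×23 + 0.086×16 = 5.233
Denominator: 1 + 0.116×24 + 0.087×25 + 0.086×6 = 6.475
R = 5.233/6.475 = 0.8082 kJ/s

0.808 kJ/s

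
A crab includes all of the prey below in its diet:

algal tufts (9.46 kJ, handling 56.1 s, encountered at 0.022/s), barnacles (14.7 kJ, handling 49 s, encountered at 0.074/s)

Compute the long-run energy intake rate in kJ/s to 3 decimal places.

Energy encountered per unit search time: 0.022×9.46 + 0.074×14.7 = 1.296 kJ/s.
Handling time per unit search time: 0.022×56.1 + 0.074×49 = 4.86.
Rate = 1.296/(1 + 4.86) = 0.2211 kJ/s.

0.221 kJ/s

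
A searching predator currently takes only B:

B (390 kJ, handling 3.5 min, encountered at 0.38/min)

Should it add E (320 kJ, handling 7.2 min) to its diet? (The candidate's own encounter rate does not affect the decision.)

No

Intake rate on the current diet: R = (0.38×390) / (1 + 0.38×3.5) = 148.2/2.33 = 63.61 kJ/min.
Profitability of E: 320/7.2 = 44.44 kJ/min.
Since 44.44 < R, time spent handling E is better spent searching.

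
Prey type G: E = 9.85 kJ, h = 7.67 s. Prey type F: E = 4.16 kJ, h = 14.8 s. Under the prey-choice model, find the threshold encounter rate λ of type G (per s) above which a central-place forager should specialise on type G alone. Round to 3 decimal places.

0.037 per s

At the threshold, the rate on type G alone equals the profitability of type F: λ·9.85/(1 + λ·7.67) = 4.16/14.8 = 0.2811.
Rearranging, λ(9.85 − 0.2811×7.67) = 0.2811, so λ = 0.2811/7.694 = 0.03653 per s.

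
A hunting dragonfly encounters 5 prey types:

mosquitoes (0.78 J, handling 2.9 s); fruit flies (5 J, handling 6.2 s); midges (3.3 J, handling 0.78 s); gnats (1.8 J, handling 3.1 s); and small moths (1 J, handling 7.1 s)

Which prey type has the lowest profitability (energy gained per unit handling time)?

small moths

In descending order of E/h:
midges: 3.3/0.78 = 4.23 J/s
fruit flies: 5/6.2 = 0.806 J/s
gnats: 1.8/3.1 = 0.581 J/s
mosquitoes: 0.78/2.9 = 0.269 J/s
small moths: 1/7.1 = 0.141 J/s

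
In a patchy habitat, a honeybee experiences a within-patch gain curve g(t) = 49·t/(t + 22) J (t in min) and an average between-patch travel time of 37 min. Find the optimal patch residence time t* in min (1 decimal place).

Optimal t* satisfies g'(t*) = g(t*)/(T + t*).
g'(t) = 49·22/(t + 22)². Setting 49·22/(t+22)² = 49t/[(t+22)(37+t)] gives 22(37+t) = t(t+22), so t² = 22×37 = 814.
t* = √814 = 28.53 min.

28.5 min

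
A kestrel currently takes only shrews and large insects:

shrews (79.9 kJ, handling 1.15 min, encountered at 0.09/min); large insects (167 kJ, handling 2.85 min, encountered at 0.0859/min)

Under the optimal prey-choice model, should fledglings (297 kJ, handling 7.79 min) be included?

Yes

Current rate: (0.09×79.9 + 0.0859×167)/(1 + 0.09×1.15 + 0.0859×2.85) = 15.97 kJ/min.
Profitability of fledglings: 297/7.79 = 38.13 kJ/min.
38.13 > 15.97, so adding fledglings raises the average — include it.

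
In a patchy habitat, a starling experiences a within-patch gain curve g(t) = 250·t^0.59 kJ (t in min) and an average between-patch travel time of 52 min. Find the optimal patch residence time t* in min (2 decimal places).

Optimal t* satisfies g'(t*) = g(t*)/(T + t*).
g'(t) = 0.59·250·t^-0.41. Setting 0.59·250·t^-0.41 = 250·t^0.59/(52+t) gives 0.59(52+t) = t, so 0.41·t = 0.59×52.
t* = 0.59×52/0.41 = 74.83 min.

74.83 min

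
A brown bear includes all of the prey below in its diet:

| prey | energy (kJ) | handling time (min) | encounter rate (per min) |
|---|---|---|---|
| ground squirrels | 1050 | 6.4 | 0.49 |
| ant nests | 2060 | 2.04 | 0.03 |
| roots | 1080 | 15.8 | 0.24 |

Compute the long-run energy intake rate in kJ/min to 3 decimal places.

104.579 kJ/min

R = Σλ_iE_i / (1 + Σλ_ih_i)
Numerator: 0.49×1050 + 0.03×2060 + 0.24×1080 = 835.5
Denominator: 1 + 0.49×6.4 + 0.03×2.04 + 0.24×15.8 = 7.989
R = 835.5/7.989 = 104.6 kJ/min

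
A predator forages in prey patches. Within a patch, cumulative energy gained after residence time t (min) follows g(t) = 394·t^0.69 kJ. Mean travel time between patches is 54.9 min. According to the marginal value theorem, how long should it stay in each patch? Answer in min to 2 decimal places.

122.20 min

Optimal t* satisfies g'(t*) = g(t*)/(T + t*).
g'(t) = 0.69·394·t^-0.31. Setting 0.69·394·t^-0.31 = 394·t^0.69/(54.9+t) gives 0.69(54.9+t) = t, so 0.31·t = 0.69×54.9.
t* = 0.69×54.9/0.31 = 122.2 min.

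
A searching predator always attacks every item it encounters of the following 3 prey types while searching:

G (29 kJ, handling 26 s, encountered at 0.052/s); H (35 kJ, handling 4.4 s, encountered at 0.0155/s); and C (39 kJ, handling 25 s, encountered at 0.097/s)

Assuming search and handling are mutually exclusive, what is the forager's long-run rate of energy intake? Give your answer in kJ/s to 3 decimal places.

Energy encountered per unit search time: 0.052×29 + 0.0155×35 + 0.097×39 = 5.833 kJ/s.
Handling time per unit search time: 0.052×26 + 0.0155×4.4 + 0.097×25 = 3.845.
Rate = 5.833/(1 + 3.845) = 1.204 kJ/s.

1.204 kJ/s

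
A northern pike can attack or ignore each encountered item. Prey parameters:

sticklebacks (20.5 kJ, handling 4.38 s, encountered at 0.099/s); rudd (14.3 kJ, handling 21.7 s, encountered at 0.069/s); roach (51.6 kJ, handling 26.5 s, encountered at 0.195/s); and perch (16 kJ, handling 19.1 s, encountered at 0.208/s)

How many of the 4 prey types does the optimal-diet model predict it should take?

2

Rank by E/h (kJ/s): sticklebacks 4.68, roach 1.95, perch 0.838, rudd 0.659. Include each in turn until the next type's E/h falls below the running intake rate.
Rate on top 1: 1.416. roach: 1.95 > 1.416 → include.
Rate on top 2: 1.832. perch: 0.838 < 1.832 → exclude; stop.
Optimal diet: sticklebacks, roach — 2 of 4 types.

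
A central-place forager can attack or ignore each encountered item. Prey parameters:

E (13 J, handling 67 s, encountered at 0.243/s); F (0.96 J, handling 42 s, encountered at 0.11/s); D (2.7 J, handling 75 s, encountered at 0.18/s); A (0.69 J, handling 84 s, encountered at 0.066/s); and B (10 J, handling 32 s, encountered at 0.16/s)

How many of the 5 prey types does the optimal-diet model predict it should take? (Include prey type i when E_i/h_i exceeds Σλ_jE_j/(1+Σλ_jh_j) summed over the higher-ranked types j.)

E/h in descending order: B 0.312, E 0.194, D 0.036, F 0.0229, A 0.00821 J/s. The optimal diet is the largest prefix of this list for which every included type satisfies E_i/h_i > R on the types above it.
Rate on top 1: 0.2614. E: 0.194 < 0.2614 → exclude; stop.
Optimal diet: B — 1 of 5 types.

1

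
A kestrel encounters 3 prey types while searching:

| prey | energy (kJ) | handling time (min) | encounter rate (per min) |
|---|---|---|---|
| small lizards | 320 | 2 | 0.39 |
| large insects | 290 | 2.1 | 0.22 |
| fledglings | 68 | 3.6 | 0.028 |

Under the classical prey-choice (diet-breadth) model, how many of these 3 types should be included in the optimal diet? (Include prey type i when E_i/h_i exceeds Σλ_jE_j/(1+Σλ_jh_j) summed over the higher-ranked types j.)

2

E/h in descending order: small lizards 160, large insects 138, fledglings 18.9 kJ/min. The optimal diet is the largest prefix of this list for which every included type satisfies E_i/h_i > R on the types above it.
Rate on top 1: 70.11. large insects: 138 > 70.11 → include.
Rate on top 2: 84.12. fledglings: 18.9 < 84.12 → exclude; stop.
Optimal diet: small lizards, large insects — 2 of 3 types.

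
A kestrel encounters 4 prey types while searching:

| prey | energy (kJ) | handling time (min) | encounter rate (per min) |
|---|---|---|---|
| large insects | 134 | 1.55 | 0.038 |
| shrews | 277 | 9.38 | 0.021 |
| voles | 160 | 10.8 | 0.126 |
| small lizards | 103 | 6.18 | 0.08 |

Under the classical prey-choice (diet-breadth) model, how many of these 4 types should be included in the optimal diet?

4

Profitabilities (E/h, kJ/min): large insects 86.5, shrews 29.5, small lizards 16.7, voles 14.8. Add prey in this order while the next type's profitability exceeds the intake rate on those already taken.
Rate on top 1: 4.809. shrews: 29.5 > 4.809 → include.
Rate on top 2: 8.686. small lizards: 16.7 > 8.686 → include.
Rate on top 3: 10.94. voles: 14.8 > 10.94 → include.
Optimal diet: large insects, shrews, small lizards, voles — 4 of 4 types.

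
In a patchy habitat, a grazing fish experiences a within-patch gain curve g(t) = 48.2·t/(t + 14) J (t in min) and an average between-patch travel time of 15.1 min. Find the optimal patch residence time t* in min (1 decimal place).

14.5 min

Maximise g(t)/(T+t): set derivative to zero → g'(t)(T+t) = g(t).
g'(t) = 48.2·14/(t + 14)². Setting 48.2·14/(t+14)² = 48.2t/[(t+14)(15.1+t)] gives 14(15.1+t) = t(t+14), so t² = 14×15.1 = 211.4.
t* = √211.4 = 14.54 min.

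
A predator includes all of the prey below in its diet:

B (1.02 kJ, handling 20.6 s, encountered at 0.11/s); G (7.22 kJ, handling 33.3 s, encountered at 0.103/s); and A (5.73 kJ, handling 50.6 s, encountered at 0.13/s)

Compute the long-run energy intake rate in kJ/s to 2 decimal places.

R = (0.11×1.02 + 0.103×7.22 + 0.13×5.73) / (1 + 0.11×20.6 + 0.103×33.3 + 0.13×50.6) = 1.601/13.27 = 0.1206 kJ/s.

0.12 kJ/s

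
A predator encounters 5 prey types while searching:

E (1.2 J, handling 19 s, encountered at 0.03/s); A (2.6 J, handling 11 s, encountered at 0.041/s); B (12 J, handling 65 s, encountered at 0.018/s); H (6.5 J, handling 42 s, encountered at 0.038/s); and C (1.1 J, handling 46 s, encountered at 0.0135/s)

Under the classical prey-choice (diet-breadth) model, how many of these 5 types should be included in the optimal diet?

3

E/h in descending order: A 0.236, B 0.185, H 0.155, E 0.0632, C 0.0239 J/s. The optimal diet is the largest prefix of this list for which every included type satisfies E_i/h_i > R on the types above it.
Rate on top 1: 0.07347. B: 0.185 > 0.07347 → include.
Rate on top 2: 0.1231. H: 0.155 > 0.1231 → include.
Rate on top 3: 0.1351. E: 0.0632 < 0.1351 → exclude; stop.
Optimal diet: A, B, H — 3 of 5 types.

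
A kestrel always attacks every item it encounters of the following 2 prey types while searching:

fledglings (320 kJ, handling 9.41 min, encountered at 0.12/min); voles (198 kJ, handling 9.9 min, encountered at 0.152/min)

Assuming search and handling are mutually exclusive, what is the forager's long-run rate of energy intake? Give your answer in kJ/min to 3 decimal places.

Energy encountered per unit search time: 0.12×320 + 0.152×198 = 68.5 kJ/min.
Handling time per unit search time: 0.12×9.41 + 0.152×9.9 = 2.634.
Rate = 68.5/(1 + 2.634) = 18.85 kJ/min.

18.849 kJ/min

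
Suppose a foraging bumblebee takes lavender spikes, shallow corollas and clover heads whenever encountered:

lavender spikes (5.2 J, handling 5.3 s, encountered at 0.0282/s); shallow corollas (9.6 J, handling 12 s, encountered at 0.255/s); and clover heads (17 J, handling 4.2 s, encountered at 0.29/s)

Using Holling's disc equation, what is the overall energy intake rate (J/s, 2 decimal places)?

R = Σλ_iE_i / (1 + Σλ_ih_i)
Numerator: 0.0282×5.2 + 0.255×9.6 + 0.29×17 = 7.525
Denominator: 1 + 0.0282×5.3 + 0.255×12 + 0.29×4.2 = 5.427
R = 7.525/5.427 = 1.386 J/s

1.39 J/s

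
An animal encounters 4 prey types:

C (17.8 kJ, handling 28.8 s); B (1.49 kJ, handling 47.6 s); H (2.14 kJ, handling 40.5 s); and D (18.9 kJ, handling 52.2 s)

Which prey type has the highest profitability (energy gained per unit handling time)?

Profitability E/h (kJ/s): C = 17.8/28.8 = 0.618, B = 1.49/47.6 = 0.0313, H = 2.14/40.5 = 0.0528, D = 18.9/52.2 = 0.362.
Ranked: C > D > H > B.

C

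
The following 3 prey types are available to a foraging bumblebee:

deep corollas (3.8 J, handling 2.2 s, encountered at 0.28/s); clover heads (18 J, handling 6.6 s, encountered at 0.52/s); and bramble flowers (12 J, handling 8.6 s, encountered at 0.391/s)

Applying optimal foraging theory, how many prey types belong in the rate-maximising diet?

Rank by E/h (J/s): clover heads 2.73, deep corollas 1.73, bramble flowers 1.4. Include each in turn until the next type's E/h falls below the running intake rate.
Rate on top 1: 2.112. deep corollas: 1.73 < 2.112 → exclude; stop.
Optimal diet: clover heads — 1 of 3 types.

1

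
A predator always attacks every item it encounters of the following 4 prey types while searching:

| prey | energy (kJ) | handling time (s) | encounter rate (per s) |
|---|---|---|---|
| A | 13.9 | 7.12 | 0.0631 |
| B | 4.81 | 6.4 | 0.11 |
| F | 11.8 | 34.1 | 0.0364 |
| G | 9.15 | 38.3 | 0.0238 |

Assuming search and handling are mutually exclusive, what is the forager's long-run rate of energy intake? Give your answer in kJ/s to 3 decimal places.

R = Σλ_iE_i / (1 + Σλ_ih_i)
Numerator: 0.0631×13.9 + 0.11×4.81 + 0.0364×11.8 + 0.0238×9.15 = 2.053
Denominator: 1 + 0.0631×7.12 + 0.11×6.4 + 0.0364×34.1 + 0.0238×38.3 = 4.306
R = 2.053/4.306 = 0.4769 kJ/s

0.477 kJ/s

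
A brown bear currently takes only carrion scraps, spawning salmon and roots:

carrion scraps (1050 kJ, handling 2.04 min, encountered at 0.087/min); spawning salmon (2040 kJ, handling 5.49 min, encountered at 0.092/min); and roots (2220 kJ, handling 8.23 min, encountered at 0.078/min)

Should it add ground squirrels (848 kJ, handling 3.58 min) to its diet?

Yes

Intake rate on the current diet: R = (0.087×1050 + 0.092×2040 + 0.078×2220) / (1 + 0.087×2.04 + 0.092×5.49 + 0.078×8.23) = 452.2/2.325 = 194.5 kJ/min.
Profitability of ground squirrels: 848/3.58 = 236.9 kJ/min.
236.9 > 194.5, so adding ground squirrels raises the average — include it.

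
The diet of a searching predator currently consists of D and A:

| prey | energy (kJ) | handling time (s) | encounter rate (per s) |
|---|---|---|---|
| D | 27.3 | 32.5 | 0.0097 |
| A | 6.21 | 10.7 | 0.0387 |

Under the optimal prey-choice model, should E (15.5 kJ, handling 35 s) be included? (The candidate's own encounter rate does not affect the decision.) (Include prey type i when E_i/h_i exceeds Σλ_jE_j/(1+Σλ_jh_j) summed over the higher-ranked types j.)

On D and A alone, R = ΣλE/(1+Σλh) = 0.5051/1.729 = 0.2921 kJ/s.
E: E/h = 15.5/35 = 0.4429 kJ/s.
Since 0.4429 > R, including E increases the long-run rate.

Yes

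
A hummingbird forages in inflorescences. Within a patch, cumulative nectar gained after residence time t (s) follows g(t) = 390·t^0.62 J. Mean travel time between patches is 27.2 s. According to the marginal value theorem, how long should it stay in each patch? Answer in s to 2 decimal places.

Optimal t* satisfies g'(t*) = g(t*)/(T + t*).
g'(t) = 0.62·390·t^-0.38. Setting 0.62·390·t^-0.38 = 390·t^0.62/(27.2+t) gives 0.62(27.2+t) = t, so 0.38·t = 0.62×27.2.
t* = 0.62×27.2/0.38 = 44.38 s.

44.38 s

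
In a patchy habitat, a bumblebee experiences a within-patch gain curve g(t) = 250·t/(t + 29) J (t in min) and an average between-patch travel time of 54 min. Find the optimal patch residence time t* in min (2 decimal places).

39.57 min

By the marginal value theorem, leave when the instantaneous gain rate g'(t) equals the habitat-wide average g(t)/(T + t).
g'(t) = 250·29/(t + 29)². Setting 250·29/(t+29)² = 250t/[(t+29)(54+t)] gives 29(54+t) = t(t+29), so t² = 29×54 = 1566.
t* = √1566 = 39.57 min.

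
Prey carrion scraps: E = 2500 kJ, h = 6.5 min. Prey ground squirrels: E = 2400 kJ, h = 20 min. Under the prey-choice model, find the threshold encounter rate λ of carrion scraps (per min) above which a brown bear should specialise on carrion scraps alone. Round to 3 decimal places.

At the threshold, the rate on carrion scraps alone equals the profitability of ground squirrels: λ·2500/(1 + λ·6.5) = 2400/20 = 120.
Rearranging, λ(2500 − 120×6.5) = 120, so λ = 120/1720 = 0.06977 per min.

0.070 per min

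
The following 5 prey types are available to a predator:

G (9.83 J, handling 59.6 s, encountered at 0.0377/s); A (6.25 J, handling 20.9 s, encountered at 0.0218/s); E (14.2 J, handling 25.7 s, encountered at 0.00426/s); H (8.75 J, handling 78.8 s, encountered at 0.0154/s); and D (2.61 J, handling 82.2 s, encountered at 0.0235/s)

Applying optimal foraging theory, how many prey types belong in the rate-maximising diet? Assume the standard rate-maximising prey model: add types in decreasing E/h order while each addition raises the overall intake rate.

3

Profitabilities (E/h, J/s): E 0.553, A 0.299, G 0.165, H 0.111, D 0.0318. Add prey in this order while the next type's profitability exceeds the intake rate on those already taken.
Rate on top 1: 0.05452. A: 0.299 > 0.05452 → include.
Rate on top 2: 0.1257. G: 0.165 > 0.1257 → include.
Rate on top 3: 0.1488. H: 0.111 < 0.1488 → exclude; stop.
Optimal diet: E, A, G — 3 of 5 types.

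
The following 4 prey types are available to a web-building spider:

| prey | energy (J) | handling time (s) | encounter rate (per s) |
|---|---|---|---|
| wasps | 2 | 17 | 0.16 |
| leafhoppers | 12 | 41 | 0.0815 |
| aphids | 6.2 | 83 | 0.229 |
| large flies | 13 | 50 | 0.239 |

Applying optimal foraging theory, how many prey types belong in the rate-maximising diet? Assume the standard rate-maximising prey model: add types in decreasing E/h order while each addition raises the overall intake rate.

2

Profitabilities (E/h, J/s): leafhoppers 0.293, large flies 0.26, wasps 0.118, aphids 0.0747. Add prey in this order while the next type's profitability exceeds the intake rate on those already taken.
Rate on top 1: 0.2253. large flies: 0.26 > 0.2253 → include.
Rate on top 2: 0.2507. wasps: 0.118 < 0.2507 → exclude; stop.
Optimal diet: leafhoppers, large flies — 2 of 4 types.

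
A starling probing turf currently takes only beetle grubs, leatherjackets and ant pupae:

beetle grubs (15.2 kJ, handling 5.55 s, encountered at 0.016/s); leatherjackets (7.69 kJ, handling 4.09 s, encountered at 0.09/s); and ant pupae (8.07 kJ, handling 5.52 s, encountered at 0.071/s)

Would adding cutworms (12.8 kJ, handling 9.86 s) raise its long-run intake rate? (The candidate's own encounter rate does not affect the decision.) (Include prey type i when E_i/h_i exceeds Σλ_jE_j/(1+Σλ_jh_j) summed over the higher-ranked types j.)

Yes

Current rate: (0.016×15.2 + 0.09×7.69 + 0.071×8.07)/(1 + 0.016×5.55 + 0.09×4.09 + 0.071×5.52) = 0.8158 kJ/s.
cutworms: E/h = 12.8/9.86 = 1.298 kJ/s.
Since 1.298 > R, including cutworms increases the long-run rate.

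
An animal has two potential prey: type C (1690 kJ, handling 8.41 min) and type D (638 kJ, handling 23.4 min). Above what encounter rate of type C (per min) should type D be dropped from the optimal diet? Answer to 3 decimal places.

Drop type D once their profitability E₂/h₂ falls below the rate achievable on type C alone: E₂/h₂ = λE₁/(1 + λh₁).
Solve for λ: λE₁h₂ = E₂(1 + λh₁) → λ(E₁h₂ − E₂h₁) = E₂ → λ = E₂/(E₁h₂ − E₂h₁).
λ = 638/(1690×23.4 − 638×8.41) = 638/3.418e+04 = 0.01867 per min.

0.019 per min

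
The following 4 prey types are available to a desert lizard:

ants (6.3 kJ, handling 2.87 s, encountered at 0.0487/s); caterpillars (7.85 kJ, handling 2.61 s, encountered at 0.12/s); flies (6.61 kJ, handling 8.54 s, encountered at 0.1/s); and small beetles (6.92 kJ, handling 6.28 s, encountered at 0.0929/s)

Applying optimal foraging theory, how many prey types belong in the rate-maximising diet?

3

Rank by E/h (kJ/s): caterpillars 3.01, ants 2.2, small beetles 1.1, flies 0.774. Include each in turn until the next type's E/h falls below the running intake rate.
Rate on top 1: 0.7173. ants: 2.2 > 0.7173 → include.
Rate on top 2: 0.8595. small beetles: 1.1 > 0.8595 → include.
Rate on top 3: 0.9289. flies: 0.774 < 0.9289 → exclude; stop.
Optimal diet: caterpillars, ants, small beetles — 3 of 4 types.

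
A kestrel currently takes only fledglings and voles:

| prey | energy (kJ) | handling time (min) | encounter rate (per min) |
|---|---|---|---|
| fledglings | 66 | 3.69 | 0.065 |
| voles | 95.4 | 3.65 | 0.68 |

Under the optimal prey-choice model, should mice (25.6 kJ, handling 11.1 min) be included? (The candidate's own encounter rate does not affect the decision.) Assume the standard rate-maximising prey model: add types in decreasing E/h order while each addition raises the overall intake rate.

Current rate: (0.065×66 + 0.68×95.4)/(1 + 0.065×3.69 + 0.68×3.65) = 18.58 kJ/min.
mice: E/h = 25.6/11.1 = 2.306 kJ/min.
2.306 < 18.58, so adding mice would lower the average — exclude it.

No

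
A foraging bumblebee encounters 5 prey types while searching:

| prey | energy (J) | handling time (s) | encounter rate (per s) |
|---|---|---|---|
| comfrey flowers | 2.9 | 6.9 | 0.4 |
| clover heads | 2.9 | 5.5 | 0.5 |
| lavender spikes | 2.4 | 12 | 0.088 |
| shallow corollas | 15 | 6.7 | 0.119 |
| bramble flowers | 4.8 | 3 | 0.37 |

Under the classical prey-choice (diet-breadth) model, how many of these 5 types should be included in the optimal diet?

2

Rank by E/h (J/s): shallow corollas 2.24, bramble flowers 1.6, clover heads 0.527, comfrey flowers 0.42, lavender spikes 0.2. Include each in turn until the next type's E/h falls below the running intake rate.
Rate on top 1: 0.9932. bramble flowers: 1.6 > 0.9932 → include.
Rate on top 2: 1.225. clover heads: 0.527 < 1.225 → exclude; stop.
Optimal diet: shallow corollas, bramble flowers — 2 of 5 types.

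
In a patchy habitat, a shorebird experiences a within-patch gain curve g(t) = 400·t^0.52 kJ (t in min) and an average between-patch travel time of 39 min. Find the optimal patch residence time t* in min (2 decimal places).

By the marginal value theorem, leave when the instantaneous gain rate g'(t) equals the habitat-wide average g(t)/(T + t).
g'(t) = 0.52·400·t^-0.48. Setting 0.52·400·t^-0.48 = 400·t^0.52/(39+t) gives 0.52(39+t) = t, so 0.48·t = 0.52×39.
t* = 0.52×39/0.48 = 42.25 min.

42.25 min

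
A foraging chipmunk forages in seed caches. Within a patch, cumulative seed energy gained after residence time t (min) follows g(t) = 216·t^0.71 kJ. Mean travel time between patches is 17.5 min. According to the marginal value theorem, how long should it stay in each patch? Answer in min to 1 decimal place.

42.8 min

Optimal t* satisfies g'(t*) = g(t*)/(T + t*).
g'(t) = 0.71·216·t^-0.29. Setting 0.71·216·t^-0.29 = 216·t^0.71/(17.5+t) gives 0.71(17.5+t) = t, so 0.29·t = 0.71×17.5.
t* = 0.71×17.5/0.29 = 42.84 min.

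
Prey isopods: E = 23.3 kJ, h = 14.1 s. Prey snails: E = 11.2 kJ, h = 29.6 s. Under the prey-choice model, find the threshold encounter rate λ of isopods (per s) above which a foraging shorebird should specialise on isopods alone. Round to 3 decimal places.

At the threshold, the rate on isopods alone equals the profitability of snails: λ·23.3/(1 + λ·14.1) = 11.2/29.6 = 0.3784.
Rearranging, λ(23.3 − 0.3784×14.1) = 0.3784, so λ = 0.3784/17.96 = 0.02106 per s.

0.021 per s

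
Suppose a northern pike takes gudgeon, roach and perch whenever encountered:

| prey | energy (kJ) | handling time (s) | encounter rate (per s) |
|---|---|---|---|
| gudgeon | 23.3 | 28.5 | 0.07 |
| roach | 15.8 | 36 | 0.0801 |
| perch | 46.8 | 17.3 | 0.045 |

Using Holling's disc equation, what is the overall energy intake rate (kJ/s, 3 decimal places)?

R = (0.07×23.3 + 0.0801×15.8 + 0.045×46.8) / (1 + 0.07×28.5 + 0.0801×36 + 0.045×17.3) = 5.003/6.657 = 0.7515 kJ/s.

0.751 kJ/s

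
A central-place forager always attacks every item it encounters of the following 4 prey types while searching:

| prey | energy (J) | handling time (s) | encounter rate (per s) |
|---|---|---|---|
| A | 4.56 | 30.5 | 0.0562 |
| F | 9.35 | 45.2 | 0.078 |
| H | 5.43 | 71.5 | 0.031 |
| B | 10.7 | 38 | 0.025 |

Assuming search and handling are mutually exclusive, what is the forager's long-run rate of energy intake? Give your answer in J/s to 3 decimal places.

0.151 J/s

Energy encountered per unit search time: 0.0562×4.56 + 0.078×9.35 + 0.031×5.43 + 0.025×10.7 = 1.421 J/s.
Handling time per unit search time: 0.0562×30.5 + 0.078×45.2 + 0.031×71.5 + 0.025×38 = 8.406.
Rate = 1.421/(1 + 8.406) = 0.1511 J/s.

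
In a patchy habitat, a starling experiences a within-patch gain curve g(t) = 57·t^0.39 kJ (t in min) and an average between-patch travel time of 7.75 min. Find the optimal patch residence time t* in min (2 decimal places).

4.95 min

Maximise g(t)/(T+t): set derivative to zero → g'(t)(T+t) = g(t).
g'(t) = 0.39·57·t^-0.61. Setting 0.39·57·t^-0.61 = 57·t^0.39/(7.75+t) gives 0.39(7.75+t) = t, so 0.61·t = 0.39×7.75.
t* = 0.39×7.75/0.61 = 4.955 min.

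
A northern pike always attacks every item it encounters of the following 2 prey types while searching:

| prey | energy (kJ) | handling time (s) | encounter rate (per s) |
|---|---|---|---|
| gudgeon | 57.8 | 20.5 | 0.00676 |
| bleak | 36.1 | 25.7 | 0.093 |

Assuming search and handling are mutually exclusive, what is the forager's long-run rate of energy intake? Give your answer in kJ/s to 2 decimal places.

1.06 kJ/s

R = (0.00676×57.8 + 0.093×36.1) / (1 + 0.00676×20.5 + 0.093×25.7) = 3.748/3.529 = 1.062 kJ/s.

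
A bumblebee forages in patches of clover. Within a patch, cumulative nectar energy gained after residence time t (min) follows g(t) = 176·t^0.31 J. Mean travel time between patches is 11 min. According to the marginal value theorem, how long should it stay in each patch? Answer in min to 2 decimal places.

Optimal t* satisfies g'(t*) = g(t*)/(T + t*).
g'(t) = 0.31·176·t^-0.69. Setting 0.31·176·t^-0.69 = 176·t^0.31/(11+t) gives 0.31(11+t) = t, so 0.69·t = 0.31×11.
t* = 0.31×11/0.69 = 4.942 min.

4.94 min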